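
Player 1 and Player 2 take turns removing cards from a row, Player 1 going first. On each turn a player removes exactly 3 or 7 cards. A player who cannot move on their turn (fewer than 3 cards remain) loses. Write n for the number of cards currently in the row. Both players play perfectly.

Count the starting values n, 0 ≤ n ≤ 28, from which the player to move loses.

12

Compute win/loss labels from the base case upward. A position with no move is L. Any other position is W if it can reach an L in one move, else L.
n=0: no move → L
n=1: no move → L
n=2: no move → L
n=3: →0(L), so W
n=4: →1(L), so W
n=5: →2(L), so W
n=6: →3(W) only, which is W, so L
n=7: →0(L), so W
n=8: →1(L), so W
n=9: →6(L), so W
n=10: →7(W), 3(W) — all W, so L
n=11: →8(W), 4(W) — all W, so L
n=12: →9(W), 5(W) — all W, so L
n=13: →10(L), so W
n=14: →11(L), so W
n=15: →12(L), so W
n=16: →13(W), 9(W) — all W, so L
n=17: →10(L), so W
n=18: →11(L), so W
n=19: →16(L), so W
n=20: →17(W), 13(W) — all W, so L
n=21: →18(W), 14(W) — all W, so L
n=22: →19(W), 15(W) — all W, so L
n=23: →20(L), so W
n=24: →21(L), so W
n=25: →22(L), so W
n=26: →23(W), 19(W) — all W, so L
n=27: →20(L), so W
n=28: →21(L), so W
L entries with 0 ≤ n ≤ 28: n = 0, 1, 2, 6, 10, 11, 12, 16, 20, 21, 22, 26; that makes 12.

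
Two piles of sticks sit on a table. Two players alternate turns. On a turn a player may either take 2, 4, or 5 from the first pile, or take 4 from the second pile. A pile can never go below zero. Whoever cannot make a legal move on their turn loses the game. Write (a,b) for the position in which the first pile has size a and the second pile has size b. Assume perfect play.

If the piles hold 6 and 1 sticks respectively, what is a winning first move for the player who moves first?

Label each position W (a win for the player to move) or L (a loss). A position with no legal move is L; any other position is W exactly when some move reaches an L, and L when every move reaches a W.
No move ever increases a pile, so every position that can arise here has a ≤ 6 and b ≤ 1; it is enough to label the cells with 0 ≤ a ≤ 6 and 0 ≤ b ≤ 1.
Every move lowers a or b (never raises either), so fill the grid row by row in increasing a, and left to right within a row: each cell's successors are then already labelled.
      b=0  b=1
a=0:    L    L
a=1:    L    L
a=2:    W    W
a=3:    W    W
a=4:    W    W
a=5:    W    W
a=6:    W    W
Cells with no legal move (terminal, hence L): (0,0), (0,1), (1,0), (1,1).
Every other cell has at least one move into one of the L cells above, so it is W.
From (6,1), the L positions reachable in one move are: (1,1).

Move to (1,1).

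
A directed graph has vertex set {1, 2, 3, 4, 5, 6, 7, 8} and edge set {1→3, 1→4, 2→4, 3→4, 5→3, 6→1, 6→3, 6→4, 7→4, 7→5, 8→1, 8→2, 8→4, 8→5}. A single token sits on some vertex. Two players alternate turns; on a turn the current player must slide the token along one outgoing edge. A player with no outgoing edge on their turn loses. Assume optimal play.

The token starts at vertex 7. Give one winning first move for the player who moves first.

Move to 5.

Positions with no move are L. A position that does have a move is losing for the player to move precisely when every available move leads to a winning position for the opponent. Fill in the labels:
Every edge goes from a vertex to one that appears earlier in the order 4, 3, 5, 1, 6, 7, 2, 8, so processing vertices in that order labels each vertex after all of its successors.
4: no outgoing edge → L
3: can move to 4, which is L ⇒ W
5: the only move is to 3(W), a W ⇒ L
1: can move to 4, which is L ⇒ W
6: can move to 4, which is L ⇒ W
7: can move to 5, which is L ⇒ W
2: can move to 4, which is L ⇒ W
8: can move to 5, which is L ⇒ W
From 7, the L positions reachable in one move are: 5, 4. Any move reaching one of these is winning.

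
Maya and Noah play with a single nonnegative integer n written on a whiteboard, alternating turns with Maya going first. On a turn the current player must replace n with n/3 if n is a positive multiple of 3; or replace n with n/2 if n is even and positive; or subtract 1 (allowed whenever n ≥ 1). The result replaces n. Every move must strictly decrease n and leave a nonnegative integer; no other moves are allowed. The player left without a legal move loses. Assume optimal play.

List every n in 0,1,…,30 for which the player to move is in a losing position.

0, 2, 5, 7, 9, 11, 13, 16, 19, 23, 25, 28, 30

Positions with no move are L. A position that does have a move is losing for the player to move precisely when every available move leads to a winning position for the opponent. Fill in the labels:
n=0: no move → L
n=1: reaches L-position 0 → W
n=2: only reaches 1(W), which is W → L
n=3: reaches L-position 2 → W
n=4: reaches L-position 2 → W
n=5: only reaches 4(W), which is W → L
n=6: reaches L-position 2 → W
n=7: only reaches 6(W), which is W → L
n=8: reaches L-position 7 → W
n=9: only reaches 3(W), 8(W), all W → L
n=10: reaches L-position 5 → W
n=11: only reaches 10(W), which is W → L
n=12: reaches L-position 11 → W
n=13: only reaches 12(W), which is W → L
n=14: reaches L-position 7 → W
n=15: reaches L-position 5 → W
n=16: only reaches 8(W), 15(W), all W → L
n=17: reaches L-position 16 → W
n=18: reaches L-position 9 → W
n=19: only reaches 18(W), which is W → L
n=20: reaches L-position 19 → W
n=21: reaches L-position 7 → W
n=22: reaches L-position 11 → W
n=23: only reaches 22(W), which is W → L
n=24: reaches L-position 23 → W
n=25: only reaches 24(W), which is W → L
n=26: reaches L-position 13 → W
n=27: reaches L-position 9 → W
n=28: only reaches 14(W), 27(W), all W → L
n=29: reaches L-position 28 → W
n=30: only reaches 10(W), 15(W), 29(W), all W → L
Reading off the rows marked L gives the requested list; there are 13 such values of n.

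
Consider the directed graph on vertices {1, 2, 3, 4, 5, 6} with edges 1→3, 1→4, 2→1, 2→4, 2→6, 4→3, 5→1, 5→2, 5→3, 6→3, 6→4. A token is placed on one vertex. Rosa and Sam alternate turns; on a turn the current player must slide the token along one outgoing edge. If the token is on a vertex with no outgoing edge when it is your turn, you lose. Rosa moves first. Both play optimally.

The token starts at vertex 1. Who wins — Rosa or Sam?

Rosa wins.

Positions with no move are L. A position that does have a move is losing for the player to move precisely when every available move leads to a winning position for the opponent. Fill in the labels:
Every edge goes from a vertex to one that appears earlier in the order 3, 4, 6, 1, 2, 5, so processing vertices in that order labels each vertex after all of its successors.
3: no outgoing edge → L
4: reaches L-position 3 → W
6: reaches L-position 3 → W
1: reaches L-position 3 → W
2: only reaches 1(W), 6(W), 4(W), all W → L
5: reaches L-position 2 → W
From 1 Rosa can move to 3, reaching an L position.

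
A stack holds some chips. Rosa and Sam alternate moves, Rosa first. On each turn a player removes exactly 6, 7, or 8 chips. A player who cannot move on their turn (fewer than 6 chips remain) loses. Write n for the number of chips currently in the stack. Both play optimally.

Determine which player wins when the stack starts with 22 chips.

Work bottom-up. With no move the player to move loses. Otherwise the position is W if at least one move leads to an L position for the opponent, and L if every move leads to a W.
n=0: no move → L
n=1: no move → L
n=2: no move → L
n=3: no move → L
n=4: no move → L
n=5: no move → L
n=6: →0(L), so W
n=7: →1(L), so W
n=8: →2(L), so W
n=9: →3(L), so W
n=10: →4(L), so W
n=11: →5(L), so W
n=12: →5(L), so W
n=13: →5(L), so W
n=14: →8(W), 7(W), 6(W) — all W, so L
n=15: →9(W), 8(W), 7(W) — all W, so L
n=16: →10(W), 9(W), 8(W) — all W, so L
n=17: →11(W), 10(W), 9(W) — all W, so L
n=18: →12(W), 11(W), 10(W) — all W, so L
n=19: →13(W), 12(W), 11(W) — all W, so L
n=20: →14(L), so W
n=21: →15(L), so W
n=22: →16(L), so W
From 22 Rosa can remove 6, leaving 16, reaching an L position.

Rosa wins.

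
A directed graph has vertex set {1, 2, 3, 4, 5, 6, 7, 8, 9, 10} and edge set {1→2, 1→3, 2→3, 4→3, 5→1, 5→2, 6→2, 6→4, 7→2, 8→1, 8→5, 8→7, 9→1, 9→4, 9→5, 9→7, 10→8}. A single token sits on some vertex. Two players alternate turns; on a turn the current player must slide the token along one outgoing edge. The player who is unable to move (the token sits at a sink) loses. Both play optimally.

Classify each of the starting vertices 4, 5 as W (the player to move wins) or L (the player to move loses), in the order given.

Positions with no move are L. A position that does have a move is losing for the player to move precisely when every available move leads to a winning position for the opponent. Fill in the labels:
Every edge goes from a vertex to one that appears earlier in the order 3, 2, 1, 5, 7, 8, 4, 6, 10, 9, so processing vertices in that order labels each vertex after all of its successors.
3: no outgoing edge → L
2: reaches L-position 3 → W
1: reaches L-position 3 → W
5: only reaches 1(W), 2(W), all W → L
7: only reaches 2(W), which is W → L
8: reaches L-position 7 → W
4: reaches L-position 3 → W
6: only reaches 4(W), 2(W), all W → L
10: only reaches 8(W), which is W → L
9: reaches L-position 7 → W

4: W, 5: L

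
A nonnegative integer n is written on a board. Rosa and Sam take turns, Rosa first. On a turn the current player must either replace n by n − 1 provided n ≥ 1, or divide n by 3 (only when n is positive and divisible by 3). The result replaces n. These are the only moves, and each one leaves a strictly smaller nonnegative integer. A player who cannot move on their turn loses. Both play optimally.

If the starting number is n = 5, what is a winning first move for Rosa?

Compute win/loss labels from the base case upward. A position with no move is L. Any other position is W if it can reach an L in one move, else L.
n=0: no move → L
n=1: W (go to 0, an L position)
n=2: L (sole option 1(W) is W)
n=3: W (go to 2, an L position)
n=4: L (sole option 3(W) is W)
n=5: W (go to 4, an L position)
From 5, the L positions reachable in one move are: 4.

Move to 4.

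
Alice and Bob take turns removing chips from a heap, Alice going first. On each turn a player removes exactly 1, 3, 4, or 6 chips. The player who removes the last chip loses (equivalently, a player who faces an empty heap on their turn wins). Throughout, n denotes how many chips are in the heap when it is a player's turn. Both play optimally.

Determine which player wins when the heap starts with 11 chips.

Alice wins.

Classify positions by backward induction: terminal positions (no move available) are W. From any other position, the mover wins iff some move reaches an L.
n=0: no move; the opponent has just taken the last chip and therefore loses → W
n=1: L (sole option 0(W) is W)
n=2: W (go to 1, an L position)
n=3: L (options 2(W), 0(W) are all W)
n=4: W (go to 3, an L position)
n=5: W (go to 1, an L position)
n=6: W (go to 3, an L position)
n=7: W (go to 3, an L position)
n=8: L (options 7(W), 5(W), 4(W), 2(W) are all W)
n=9: W (go to 8, an L position)
n=10: L (options 9(W), 7(W), 6(W), 4(W) are all W)
n=11: W (go to 10, an L position)
The starting position 11 is W: Alice should remove 1, leaving 10, handing over an L position.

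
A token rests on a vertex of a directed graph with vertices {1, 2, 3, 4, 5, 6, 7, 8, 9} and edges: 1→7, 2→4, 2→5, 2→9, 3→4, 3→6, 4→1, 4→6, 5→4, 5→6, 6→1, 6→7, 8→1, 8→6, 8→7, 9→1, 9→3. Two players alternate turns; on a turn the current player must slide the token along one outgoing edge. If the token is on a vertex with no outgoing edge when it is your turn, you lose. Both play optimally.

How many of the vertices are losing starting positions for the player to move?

3

Classify positions by backward induction: terminal positions (no move available) are L. From any other position, the mover wins iff some move reaches an L.
Every edge goes from a vertex to one that appears earlier in the order 7, 1, 6, 8, 4, 5, 3, 9, 2, so processing vertices in that order labels each vertex after all of its successors.
7: no outgoing edge → L
1: reaches L-position 7 → W
6: reaches L-position 7 → W
8: reaches L-position 7 → W
4: only reaches 6(W), 1(W), all W → L
5: reaches L-position 4 → W
3: reaches L-position 4 → W
9: only reaches 3(W), 1(W), all W → L
2: reaches L-position 9 → W
The L vertices are 4, 7, 9; that is 3 in all.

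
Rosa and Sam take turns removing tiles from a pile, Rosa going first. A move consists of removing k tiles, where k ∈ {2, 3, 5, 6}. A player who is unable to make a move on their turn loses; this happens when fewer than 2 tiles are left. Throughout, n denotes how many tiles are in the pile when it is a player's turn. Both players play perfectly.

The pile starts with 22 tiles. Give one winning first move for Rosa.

Remove 5, leaving 17.

Compute win/loss labels from the base case upward. A position with no move is L. Any other position is W if it can reach an L in one move, else L.
n=0: no move → L
n=1: no move → L
n=2: W (go to 0, an L position)
n=3: W (go to 1, an L position)
n=4: W (go to 1, an L position)
n=5: W (go to 0, an L position)
n=6: W (go to 1, an L position)
n=7: W (go to 1, an L position)
n=8: L (options 6(W), 5(W), 3(W), 2(W) are all W)
n=9: L (options 7(W), 6(W), 4(W), 3(W) are all W)
n=10: W (go to 8, an L position)
n=11: W (go to 9, an L position)
n=12: W (go to 9, an L position)
n=13: W (go to 8, an L position)
n=14: W (go to 9, an L position)
n=15: W (go to 9, an L position)
n=16: L (options 14(W), 13(W), 11(W), 10(W) are all W)
n=17: L (options 15(W), 14(W), 12(W), 11(W) are all W)
n=18: W (go to 16, an L position)
n=19: W (go to 17, an L position)
n=20: W (go to 17, an L position)
n=21: W (go to 16, an L position)
n=22: W (go to 17, an L position)
From 22, the L positions reachable in one move are: 17, 16. Any move reaching one of these is winning.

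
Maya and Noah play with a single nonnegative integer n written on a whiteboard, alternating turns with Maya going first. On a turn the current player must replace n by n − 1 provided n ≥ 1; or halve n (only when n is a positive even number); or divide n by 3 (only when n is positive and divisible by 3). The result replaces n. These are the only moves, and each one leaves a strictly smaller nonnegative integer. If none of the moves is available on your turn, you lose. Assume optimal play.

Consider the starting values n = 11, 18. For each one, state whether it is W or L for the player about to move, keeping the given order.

11: L, 18: W

Classify positions by backward induction: terminal positions (no move available) are L. From any other position, the mover wins iff some move reaches an L.
n=0: no move → L
n=1: reaches L-position 0 → W
n=2: only reaches 1(W), which is W → L
n=3: reaches L-position 2 → W
n=4: reaches L-position 2 → W
n=5: only reaches 4(W), which is W → L
n=6: reaches L-position 2 → W
n=7: only reaches 6(W), which is W → L
n=8: reaches L-position 7 → W
n=9: only reaches 3(W), 8(W), all W → L
n=10: reaches L-position 5 → W
n=11: only reaches 10(W), which is W → L
n=12: reaches L-position 11 → W
n=13: only reaches 12(W), which is W → L
n=14: reaches L-position 7 → W
n=15: reaches L-position 5 → W
n=16: only reaches 8(W), 15(W), all W → L
n=17: reaches L-position 16 → W
n=18: reaches L-position 9 → W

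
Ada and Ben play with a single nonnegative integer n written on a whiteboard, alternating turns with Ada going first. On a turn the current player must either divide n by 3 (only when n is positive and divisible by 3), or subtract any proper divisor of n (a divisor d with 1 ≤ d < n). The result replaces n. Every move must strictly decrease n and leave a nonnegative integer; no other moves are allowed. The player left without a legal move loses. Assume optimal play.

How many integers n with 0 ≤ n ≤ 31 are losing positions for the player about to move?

14

Work bottom-up. With no move the player to move loses. Otherwise the position is W if at least one move leads to an L position for the opponent, and L if every move leads to a W.
n=0: no move → L
n=1: no move → L
n=2: reaches L-position 1 → W
n=3: reaches L-position 1 → W
n=4: only reaches 2(W), 3(W), all W → L
n=5: reaches L-position 4 → W
n=6: reaches L-position 4 → W
n=7: only reaches 6(W), which is W → L
n=8: reaches L-position 4 → W
n=9: only reaches 3(W), 6(W), 8(W), all W → L
n=10: reaches L-position 9 → W
n=11: only reaches 10(W), which is W → L
n=12: reaches L-position 4 → W
n=13: only reaches 12(W), which is W → L
n=14: reaches L-position 7 → W
n=15: only reaches 5(W), 10(W), 12(W), 14(W), all W → L
n=16: reaches L-position 15 → W
n=17: only reaches 16(W), which is W → L
n=18: reaches L-position 9 → W
n=19: only reaches 18(W), which is W → L
n=20: reaches L-position 15 → W
n=21: reaches L-position 7 → W
n=22: reaches L-position 11 → W
n=23: only reaches 22(W), which is W → L
n=24: reaches L-position 23 → W
n=25: only reaches 20(W), 24(W), all W → L
n=26: reaches L-position 13 → W
n=27: reaches L-position 9 → W
n=28: only reaches 14(W), 21(W), 24(W), 26(W), 27(W), all W → L
n=29: reaches L-position 28 → W
n=30: reaches L-position 15 → W
n=31: only reaches 30(W), which is W → L
L entries with 0 ≤ n ≤ 31: n = 0, 1, 4, 7, 9, 11, 13, 15, 17, 19, 23, 25, 28, 31; that makes 14.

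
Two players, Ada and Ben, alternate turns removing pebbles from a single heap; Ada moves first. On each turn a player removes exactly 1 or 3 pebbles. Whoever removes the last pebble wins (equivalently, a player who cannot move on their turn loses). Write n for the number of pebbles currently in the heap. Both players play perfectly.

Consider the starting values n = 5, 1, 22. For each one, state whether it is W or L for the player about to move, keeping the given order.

Use the standard recursion: the mover loses at a terminal position; elsewhere, the mover wins exactly when some move hands the opponent an L position.
n=0: no move → L
n=1: can move to 0, which is L ⇒ W
n=2: the only move is to 1(W), a W ⇒ L
n=3: can move to 2, which is L ⇒ W
n=4: moves to 3(W), 1(W); every one is W ⇒ L
n=5: can move to 4, which is L ⇒ W
n=6: moves to 5(W), 3(W); every one is W ⇒ L
n=7: can move to 6, which is L ⇒ W
n=8: moves to 7(W), 5(W); every one is W ⇒ L
n=9: can move to 8, which is L ⇒ W
n=10: moves to 9(W), 7(W); every one is W ⇒ L
n=11: can move to 10, which is L ⇒ W
n=12: moves to 11(W), 9(W); every one is W ⇒ L
n=13: can move to 12, which is L ⇒ W
n=14: moves to 13(W), 11(W); every one is W ⇒ L
n=15: can move to 14, which is L ⇒ W
n=16: moves to 15(W), 13(W); every one is W ⇒ L
n=17: can move to 16, which is L ⇒ W
n=18: moves to 17(W), 15(W); every one is W ⇒ L
n=19: can move to 18, which is L ⇒ W
n=20: moves to 19(W), 17(W); every one is W ⇒ L
n=21: can move to 20, which is L ⇒ W
n=22: moves to 21(W), 19(W); every one is W ⇒ L

5: W, 1: W, 22: L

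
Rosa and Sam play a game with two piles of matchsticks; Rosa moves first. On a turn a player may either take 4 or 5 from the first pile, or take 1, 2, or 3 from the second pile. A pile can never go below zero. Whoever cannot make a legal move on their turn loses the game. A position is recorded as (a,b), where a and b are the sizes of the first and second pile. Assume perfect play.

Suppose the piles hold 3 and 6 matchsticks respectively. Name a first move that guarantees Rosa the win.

Work bottom-up. With no move the player to move loses. Otherwise the position is W if at least one move leads to an L position for the opponent, and L if every move leads to a W.
No move ever increases a pile, so every position that can arise here has a ≤ 3 and b ≤ 6; it is enough to label the cells with 0 ≤ a ≤ 3 and 0 ≤ b ≤ 6.
Every move lowers a or b (never raises either), so fill the grid row by row in increasing a, and left to right within a row: each cell's successors are then already labelled.
      b=0  b=1  b=2  b=3  b=4  b=5  b=6
a=0:    L    W    W    W    L    W    W
a=1:    L    W    W    W    L    W    W
a=2:    L    W    W    W    L    W    W
a=3:    L    W    W    W    L    W    W
Cells with no legal move (terminal, hence L): (0,0), (1,0), (2,0), (3,0).
The remaining L cells, each justified by listing all of its moves:
(0,4): only reaches (0,3)(W), (0,2)(W), (0,1)(W), all W → L
(1,4): only reaches (1,3)(W), (1,2)(W), (1,1)(W), all W → L
(2,4): only reaches (2,3)(W), (2,2)(W), (2,1)(W), all W → L
(3,4): only reaches (3,3)(W), (3,2)(W), (3,1)(W), all W → L
Every other cell has at least one move into one of the L cells above, so it is W.
From (3,6), the L positions reachable in one move are: (3,4).

Move to (3,4).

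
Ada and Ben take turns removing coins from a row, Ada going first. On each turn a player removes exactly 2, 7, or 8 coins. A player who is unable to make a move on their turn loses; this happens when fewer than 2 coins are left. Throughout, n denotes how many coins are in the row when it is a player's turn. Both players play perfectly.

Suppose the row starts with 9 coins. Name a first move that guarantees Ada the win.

Remove 8, leaving 1.

Classify positions by backward induction: terminal positions (no move available) are L. From any other position, the mover wins iff some move reaches an L.
n=0: no move → L
n=1: no move → L
n=2: can move to 0, which is L ⇒ W
n=3: can move to 1, which is L ⇒ W
n=4: the only move is to 2(W), a W ⇒ L
n=5: the only move is to 3(W), a W ⇒ L
n=6: can move to 4, which is L ⇒ W
n=7: can move to 5, which is L ⇒ W
n=8: can move to 1, which is L ⇒ W
n=9: can move to 1, which is L ⇒ W
From 9, the L positions reachable in one move are: 1.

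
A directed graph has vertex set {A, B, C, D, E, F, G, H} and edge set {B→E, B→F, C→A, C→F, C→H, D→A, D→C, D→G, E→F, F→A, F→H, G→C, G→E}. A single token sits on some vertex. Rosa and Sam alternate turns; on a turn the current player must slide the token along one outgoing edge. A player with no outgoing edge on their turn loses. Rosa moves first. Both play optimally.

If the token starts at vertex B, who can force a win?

Rosa wins.

Work bottom-up. With no move the player to move loses. Otherwise the position is W if at least one move leads to an L position for the opponent, and L if every move leads to a W.
Every edge goes from a vertex to one that appears earlier in the order H, A, F, C, E, G, D, B, so processing vertices in that order labels each vertex after all of its successors.
H: no outgoing edge → L
A: no outgoing edge → L
F: W (go to A, an L position)
C: W (go to A, an L position)
E: L (sole option F(W) is W)
G: W (go to E, an L position)
D: W (go to A, an L position)
B: W (go to E, an L position)
From B Rosa can move to E, reaching an L position.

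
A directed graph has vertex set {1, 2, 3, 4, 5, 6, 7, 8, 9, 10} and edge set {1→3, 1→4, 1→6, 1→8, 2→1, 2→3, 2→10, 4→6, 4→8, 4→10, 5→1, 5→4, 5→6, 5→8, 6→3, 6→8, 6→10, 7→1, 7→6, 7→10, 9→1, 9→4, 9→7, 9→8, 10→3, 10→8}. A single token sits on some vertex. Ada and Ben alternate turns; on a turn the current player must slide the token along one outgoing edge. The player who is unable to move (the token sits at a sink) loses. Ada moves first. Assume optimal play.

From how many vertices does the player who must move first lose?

Work bottom-up. With no move the player to move loses. Otherwise the position is W if at least one move leads to an L position for the opponent, and L if every move leads to a W.
Every edge goes from a vertex to one that appears earlier in the order 8, 3, 10, 6, 4, 1, 2, 7, 9, 5, so processing vertices in that order labels each vertex after all of its successors.
8: no outgoing edge → L
3: no outgoing edge → L
10: can move to 3, which is L ⇒ W
6: can move to 3, which is L ⇒ W
4: can move to 8, which is L ⇒ W
1: can move to 3, which is L ⇒ W
2: can move to 3, which is L ⇒ W
7: moves to 1(W), 6(W), 10(W); every one is W ⇒ L
9: can move to 7, which is L ⇒ W
5: can move to 8, which is L ⇒ W
The L vertices are 3, 7, 8; that is 3 in all.

3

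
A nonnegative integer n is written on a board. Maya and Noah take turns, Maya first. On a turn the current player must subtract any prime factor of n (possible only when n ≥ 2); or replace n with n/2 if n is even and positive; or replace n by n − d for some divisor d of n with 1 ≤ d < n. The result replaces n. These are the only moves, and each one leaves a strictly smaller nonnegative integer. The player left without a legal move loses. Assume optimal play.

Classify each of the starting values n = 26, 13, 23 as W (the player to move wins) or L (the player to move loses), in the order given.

Label each position W (a win for the player to move) or L (a loss). A position with no legal move is L; any other position is W exactly when some move reaches an L, and L when every move reaches a W.
n=0: no move → L
n=1: no move → L
n=2: can move to 0, which is L ⇒ W
n=3: can move to 0, which is L ⇒ W
n=4: moves to 2(W), 3(W); every one is W ⇒ L
n=5: can move to 0, which is L ⇒ W
n=6: can move to 4, which is L ⇒ W
n=7: can move to 0, which is L ⇒ W
n=8: can move to 4, which is L ⇒ W
n=9: moves to 6(W), 8(W); every one is W ⇒ L
n=10: can move to 9, which is L ⇒ W
n=11: can move to 0, which is L ⇒ W
n=12: can move to 9, which is L ⇒ W
n=13: can move to 0, which is L ⇒ W
n=14: moves to 7(W), 12(W), 13(W); every one is W ⇒ L
n=15: can move to 14, which is L ⇒ W
n=16: can move to 14, which is L ⇒ W
n=17: can move to 0, which is L ⇒ W
n=18: can move to 9, which is L ⇒ W
n=19: can move to 0, which is L ⇒ W
n=20: moves to 10(W), 15(W), 16(W), 18(W), 19(W); every one is W ⇒ L
n=21: can move to 14, which is L ⇒ W
n=22: can move to 20, which is L ⇒ W
n=23: can move to 0, which is L ⇒ W
n=24: can move to 20, which is L ⇒ W
n=25: can move to 20, which is L ⇒ W
n=26: moves to 13(W), 24(W), 25(W); every one is W ⇒ L

26: L, 13: W, 23: W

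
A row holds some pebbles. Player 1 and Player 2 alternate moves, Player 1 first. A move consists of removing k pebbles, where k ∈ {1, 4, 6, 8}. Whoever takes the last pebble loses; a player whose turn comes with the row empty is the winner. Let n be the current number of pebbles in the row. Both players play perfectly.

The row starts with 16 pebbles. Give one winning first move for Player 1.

Remove 1, leaving 15.

Classify positions by backward induction: terminal positions (no move available) are W. From any other position, the mover wins iff some move reaches an L.
n=0: no move; the opponent has just taken the last pebble and therefore loses → W
n=1: L (sole option 0(W) is W)
n=2: W (go to 1, an L position)
n=3: L (sole option 2(W) is W)
n=4: W (go to 3, an L position)
n=5: W (go to 1, an L position)
n=6: L (options 5(W), 2(W), 0(W) are all W)
n=7: W (go to 6, an L position)
n=8: L (options 7(W), 4(W), 2(W), 0(W) are all W)
n=9: W (go to 8, an L position)
n=10: W (go to 6, an L position)
n=11: W (go to 3, an L position)
n=12: W (go to 8, an L position)
n=13: L (options 12(W), 9(W), 7(W), 5(W) are all W)
n=14: W (go to 13, an L position)
n=15: L (options 14(W), 11(W), 9(W), 7(W) are all W)
n=16: W (go to 15, an L position)
From 16, the L positions reachable in one move are: 15, 8. Any move reaching one of these is winning.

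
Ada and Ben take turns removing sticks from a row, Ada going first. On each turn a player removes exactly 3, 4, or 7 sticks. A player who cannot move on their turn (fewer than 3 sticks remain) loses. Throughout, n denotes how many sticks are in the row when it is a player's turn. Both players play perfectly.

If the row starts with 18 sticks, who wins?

Build the W/L table. Terminal = L. A non-terminal position is W if it has a move to some L; otherwise it is L.
n=0: no move → L
n=1: no move → L
n=2: no move → L
n=3: reaches L-position 0 → W
n=4: reaches L-position 1 → W
n=5: reaches L-position 2 → W
n=6: reaches L-position 2 → W
n=7: reaches L-position 0 → W
n=8: reaches L-position 1 → W
n=9: reaches L-position 2 → W
n=10: only reaches 7(W), 6(W), 3(W), all W → L
n=11: only reaches 8(W), 7(W), 4(W), all W → L
n=12: only reaches 9(W), 8(W), 5(W), all W → L
n=13: reaches L-position 10 → W
n=14: reaches L-position 11 → W
n=15: reaches L-position 12 → W
n=16: reaches L-position 12 → W
n=17: reaches L-position 10 → W
n=18: reaches L-position 11 → W
From 18 Ada can remove 7, leaving 11, reaching an L position.

Ada wins.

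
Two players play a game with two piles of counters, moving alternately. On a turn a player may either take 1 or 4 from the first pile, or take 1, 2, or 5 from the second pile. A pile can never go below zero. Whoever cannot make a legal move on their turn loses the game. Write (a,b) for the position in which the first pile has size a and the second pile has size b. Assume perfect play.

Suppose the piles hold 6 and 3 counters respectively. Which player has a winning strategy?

The first player wins.

Positions with no move are L. A position that does have a move is losing for the player to move precisely when every available move leads to a winning position for the opponent. Fill in the labels:
No move ever increases a pile, so every position that can arise here has a ≤ 6 and b ≤ 3; it is enough to label the cells with 0 ≤ a ≤ 6 and 0 ≤ b ≤ 3.
Every move lowers a or b (never raises either), so fill the grid row by row in increasing a, and left to right within a row: each cell's successors are then already labelled.
      b=0  b=1  b=2  b=3
a=0:    L    W    W    L
a=1:    W    L    W    W
a=2:    L    W    W    L
a=3:    W    L    W    W
a=4:    W    W    L    W
a=5:    L    W    W    L
a=6:    W    L    W    W
Cells with no legal move (terminal, hence L): (0,0).
The remaining L cells, each justified by listing all of its moves:
(0,3): →(0,2)(W), (0,1)(W) — all W, so L
(1,1): →(0,1)(W), (1,0)(W) — all W, so L
(2,0): →(1,0)(W) only, which is W, so L
(2,3): →(1,3)(W), (2,2)(W), (2,1)(W) — all W, so L
(3,1): →(2,1)(W), (3,0)(W) — all W, so L
(4,2): →(3,2)(W), (0,2)(W), (4,1)(W), (4,0)(W) — all W, so L
(5,0): →(4,0)(W), (1,0)(W) — all W, so L
(5,3): →(4,3)(W), (1,3)(W), (5,2)(W), (5,1)(W) — all W, so L
(6,1): →(5,1)(W), (2,1)(W), (6,0)(W) — all W, so L
Every other cell has at least one move into one of the L cells above, so it is W.
From (6,3) the player to move can move to (5,3), reaching an L position.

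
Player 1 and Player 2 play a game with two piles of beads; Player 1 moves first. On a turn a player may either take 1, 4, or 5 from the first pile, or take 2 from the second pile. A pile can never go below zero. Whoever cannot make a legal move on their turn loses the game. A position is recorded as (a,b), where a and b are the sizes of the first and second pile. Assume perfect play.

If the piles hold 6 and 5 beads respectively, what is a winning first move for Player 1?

Label each position W (a win for the player to move) or L (a loss). A position with no legal move is L; any other position is W exactly when some move reaches an L, and L when every move reaches a W.
No move ever increases a pile, so every position that can arise here has a ≤ 6 and b ≤ 5; it is enough to label the cells with 0 ≤ a ≤ 6 and 0 ≤ b ≤ 5.
Every move lowers a or b (never raises either), so fill the grid row by row in increasing a, and left to right within a row: each cell's successors are then already labelled.
      b=0  b=1  b=2  b=3  b=4  b=5
a=0:    L    L    W    W    L    L
a=1:    W    W    L    L    W    W
a=2:    L    L    W    W    L    L
a=3:    W    W    L    L    W    W
a=4:    W    W    W    W    W    W
a=5:    W    W    W    W    W    W
a=6:    W    W    W    W    W    W
Cells with no legal move (terminal, hence L): (0,0), (0,1).
The remaining L cells, each justified by listing all of its moves:
(0,4): →(0,2)(W) only, which is W, so L
(0,5): →(0,3)(W) only, which is W, so L
(1,2): →(0,2)(W), (1,0)(W) — all W, so L
(1,3): →(0,3)(W), (1,1)(W) — all W, so L
(2,0): →(1,0)(W) only, which is W, so L
(2,1): →(1,1)(W) only, which is W, so L
(2,4): →(1,4)(W), (2,2)(W) — all W, so L
(2,5): →(1,5)(W), (2,3)(W) — all W, so L
(3,2): →(2,2)(W), (3,0)(W) — all W, so L
(3,3): →(2,3)(W), (3,1)(W) — all W, so L
Every other cell has at least one move into one of the L cells above, so it is W.
From (6,5), the L positions reachable in one move are: (2,5).

Move to (2,5).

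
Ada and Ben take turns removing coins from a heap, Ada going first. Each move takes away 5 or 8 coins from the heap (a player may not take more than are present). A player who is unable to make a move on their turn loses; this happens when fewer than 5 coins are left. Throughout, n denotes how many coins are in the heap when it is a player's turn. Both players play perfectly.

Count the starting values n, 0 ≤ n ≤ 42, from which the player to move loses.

19

Compute win/loss labels from the base case upward. A position with no move is L. Any other position is W if it can reach an L in one move, else L.
n=0: no move → L
n=1: no move → L
n=2: no move → L
n=3: no move → L
n=4: no move → L
n=5: can move to 0, which is L ⇒ W
n=6: can move to 1, which is L ⇒ W
n=7: can move to 2, which is L ⇒ W
n=8: can move to 3, which is L ⇒ W
n=9: can move to 4, which is L ⇒ W
n=10: can move to 2, which is L ⇒ W
n=11: can move to 3, which is L ⇒ W
n=12: can move to 4, which is L ⇒ W
n=13: moves to 8(W), 5(W); every one is W ⇒ L
n=14: moves to 9(W), 6(W); every one is W ⇒ L
n=15: moves to 10(W), 7(W); every one is W ⇒ L
n=16: moves to 11(W), 8(W); every one is W ⇒ L
n=17: moves to 12(W), 9(W); every one is W ⇒ L
n=18: can move to 13, which is L ⇒ W
n=19: can move to 14, which is L ⇒ W
n=20: can move to 15, which is L ⇒ W
n=21: can move to 16, which is L ⇒ W
n=22: can move to 17, which is L ⇒ W
n=23: can move to 15, which is L ⇒ W
n=24: can move to 16, which is L ⇒ W
n=25: can move to 17, which is L ⇒ W
n=26: moves to 21(W), 18(W); every one is W ⇒ L
n=27: moves to 22(W), 19(W); every one is W ⇒ L
n=28: moves to 23(W), 20(W); every one is W ⇒ L
n=29: moves to 24(W), 21(W); every one is W ⇒ L
n=30: moves to 25(W), 22(W); every one is W ⇒ L
n=31: can move to 26, which is L ⇒ W
n=32: can move to 27, which is L ⇒ W
n=33: can move to 28, which is L ⇒ W
n=34: can move to 29, which is L ⇒ W
n=35: can move to 30, which is L ⇒ W
n=36: can move to 28, which is L ⇒ W
n=37: can move to 29, which is L ⇒ W
n=38: can move to 30, which is L ⇒ W
n=39: moves to 34(W), 31(W); every one is W ⇒ L
n=40: moves to 35(W), 32(W); every one is W ⇒ L
n=41: moves to 36(W), 33(W); every one is W ⇒ L
n=42: moves to 37(W), 34(W); every one is W ⇒ L
L entries with 0 ≤ n ≤ 42: n = 0, 1, 2, 3, 4, 13, 14, 15, 16, 17, 26, 27, 28, 29, 30, 39, 40, 41, 42; that makes 19.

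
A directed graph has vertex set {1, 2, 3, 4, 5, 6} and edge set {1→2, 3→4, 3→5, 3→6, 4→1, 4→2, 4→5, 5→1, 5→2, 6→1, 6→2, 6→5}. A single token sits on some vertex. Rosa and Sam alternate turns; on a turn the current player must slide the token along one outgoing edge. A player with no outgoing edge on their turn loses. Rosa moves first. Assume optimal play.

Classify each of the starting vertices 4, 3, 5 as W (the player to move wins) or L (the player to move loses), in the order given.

4: W, 3: L, 5: W

Work bottom-up. With no move the player to move loses. Otherwise the position is W if at least one move leads to an L position for the opponent, and L if every move leads to a W.
Every edge goes from a vertex to one that appears earlier in the order 2, 1, 5, 6, 4, 3, so processing vertices in that order labels each vertex after all of its successors.
2: no outgoing edge → L
1: →2(L), so W
5: →2(L), so W
6: →2(L), so W
4: →2(L), so W
3: →4(W), 6(W), 5(W) — all W, so L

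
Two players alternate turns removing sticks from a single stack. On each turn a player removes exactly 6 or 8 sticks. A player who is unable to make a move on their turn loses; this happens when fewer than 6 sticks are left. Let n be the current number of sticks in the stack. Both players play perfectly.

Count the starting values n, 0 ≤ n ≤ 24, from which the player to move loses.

Build the W/L table. Terminal = L. A non-terminal position is W if it has a move to some L; otherwise it is L.
n=0: no move → L
n=1: no move → L
n=2: no move → L
n=3: no move → L
n=4: no move → L
n=5: no move → L
n=6: →0(L), so W
n=7: →1(L), so W
n=8: →2(L), so W
n=9: →3(L), so W
n=10: →4(L), so W
n=11: →5(L), so W
n=12: →4(L), so W
n=13: →5(L), so W
n=14: →8(W), 6(W) — all W, so L
n=15: →9(W), 7(W) — all W, so L
n=16: →10(W), 8(W) — all W, so L
n=17: →11(W), 9(W) — all W, so L
n=18: →12(W), 10(W) — all W, so L
n=19: →13(W), 11(W) — all W, so L
n=20: →14(L), so W
n=21: →15(L), so W
n=22: →16(L), so W
n=23: →17(L), so W
n=24: →18(L), so W
L entries with 0 ≤ n ≤ 24: n = 0, 1, 2, 3, 4, 5, 14, 15, 16, 17, 18, 19; that makes 12.

12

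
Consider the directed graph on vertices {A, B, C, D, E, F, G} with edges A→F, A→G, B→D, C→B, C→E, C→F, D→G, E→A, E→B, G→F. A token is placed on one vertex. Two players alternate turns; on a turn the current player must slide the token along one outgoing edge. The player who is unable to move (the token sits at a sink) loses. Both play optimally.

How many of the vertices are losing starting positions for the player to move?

3

Compute win/loss labels from the base case upward. A position with no move is L. Any other position is W if it can reach an L in one move, else L.
Every edge goes from a vertex to one that appears earlier in the order F, G, A, D, B, E, C, so processing vertices in that order labels each vertex after all of its successors.
F: no outgoing edge → L
G: can move to F, which is L ⇒ W
A: can move to F, which is L ⇒ W
D: the only move is to G(W), a W ⇒ L
B: can move to D, which is L ⇒ W
E: moves to B(W), A(W); every one is W ⇒ L
C: can move to E, which is L ⇒ W
The L vertices are D, E, F; that is 3 in all.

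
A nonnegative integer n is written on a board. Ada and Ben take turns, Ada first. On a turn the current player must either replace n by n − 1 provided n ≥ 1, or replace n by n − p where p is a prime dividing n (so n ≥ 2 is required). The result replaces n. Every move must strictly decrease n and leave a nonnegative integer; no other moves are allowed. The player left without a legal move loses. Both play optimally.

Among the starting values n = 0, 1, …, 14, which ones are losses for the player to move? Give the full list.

0, 4, 8, 12

Classify positions by backward induction: terminal positions (no move available) are L. From any other position, the mover wins iff some move reaches an L.
n=0: no move → L
n=1: can move to 0, which is L ⇒ W
n=2: can move to 0, which is L ⇒ W
n=3: can move to 0, which is L ⇒ W
n=4: moves to 2(W), 3(W); every one is W ⇒ L
n=5: can move to 0, which is L ⇒ W
n=6: can move to 4, which is L ⇒ W
n=7: can move to 0, which is L ⇒ W
n=8: moves to 6(W), 7(W); every one is W ⇒ L
n=9: can move to 8, which is L ⇒ W
n=10: can move to 8, which is L ⇒ W
n=11: can move to 0, which is L ⇒ W
n=12: moves to 9(W), 10(W), 11(W); every one is W ⇒ L
n=13: can move to 0, which is L ⇒ W
n=14: can move to 12, which is L ⇒ W
Reading off the rows marked L gives the requested list; there are 4 such values of n.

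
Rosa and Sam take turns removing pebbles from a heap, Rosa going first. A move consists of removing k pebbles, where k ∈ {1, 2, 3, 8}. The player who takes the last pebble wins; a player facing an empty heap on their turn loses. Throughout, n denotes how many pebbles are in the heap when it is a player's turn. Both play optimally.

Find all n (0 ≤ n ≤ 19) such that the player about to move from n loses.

0, 4, 9, 13, 18

Classify positions by backward induction: terminal positions (no move available) are L. From any other position, the mover wins iff some move reaches an L.
n=0: no move → L
n=1: W (go to 0, an L position)
n=2: W (go to 0, an L position)
n=3: W (go to 0, an L position)
n=4: L (options 3(W), 2(W), 1(W) are all W)
n=5: W (go to 4, an L position)
n=6: W (go to 4, an L position)
n=7: W (go to 4, an L position)
n=8: W (go to 0, an L position)
n=9: L (options 8(W), 7(W), 6(W), 1(W) are all W)
n=10: W (go to 9, an L position)
n=11: W (go to 9, an L position)
n=12: W (go to 9, an L position)
n=13: L (options 12(W), 11(W), 10(W), 5(W) are all W)
n=14: W (go to 13, an L position)
n=15: W (go to 13, an L position)
n=16: W (go to 13, an L position)
n=17: W (go to 9, an L position)
n=18: L (options 17(W), 16(W), 15(W), 10(W) are all W)
n=19: W (go to 18, an L position)
The losing starting values of n are exactly the entries labelled L in this table (5 of them).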